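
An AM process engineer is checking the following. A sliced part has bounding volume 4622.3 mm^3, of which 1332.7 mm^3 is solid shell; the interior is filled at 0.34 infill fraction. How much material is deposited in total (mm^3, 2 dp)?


V_infill = (4622.3 - 1332.7) * 0.34 = 1118.46
V_total = 1332.7 + 1118.46 = 2451.16 mm^3


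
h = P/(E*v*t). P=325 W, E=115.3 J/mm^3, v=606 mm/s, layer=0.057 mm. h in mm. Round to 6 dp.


h = 325 / (115.3*606*0.057) = 0.081603 mm


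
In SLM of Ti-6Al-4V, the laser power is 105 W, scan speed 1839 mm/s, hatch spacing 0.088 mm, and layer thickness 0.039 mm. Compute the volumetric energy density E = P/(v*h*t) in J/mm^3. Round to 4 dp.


E = 105 / (1839*0.088*0.039) = 16.6364 J/mm^3


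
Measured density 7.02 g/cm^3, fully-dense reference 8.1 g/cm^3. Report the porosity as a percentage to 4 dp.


Porosity = (1-7.02/8.1)*100 = 13.3333 %


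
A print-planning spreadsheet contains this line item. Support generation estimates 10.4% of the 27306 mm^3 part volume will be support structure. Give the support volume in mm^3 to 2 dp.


V_support = 27306 * 0.104 = 2839.82 mm^3


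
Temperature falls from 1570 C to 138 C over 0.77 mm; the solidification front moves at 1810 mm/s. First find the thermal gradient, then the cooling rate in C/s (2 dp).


G = (1570-138)/0.77 = 1859.74025974 C/mm
CR = 1859.74025974 * 1810 = 3366129.87 C/s


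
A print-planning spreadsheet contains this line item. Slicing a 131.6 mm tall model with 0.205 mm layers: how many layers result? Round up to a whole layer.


Layers = ceil(131.6/0.205) = 642


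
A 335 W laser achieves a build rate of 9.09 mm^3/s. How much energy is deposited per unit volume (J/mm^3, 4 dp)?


SE = 335 / 9.09 = 36.8537 J/mm^3


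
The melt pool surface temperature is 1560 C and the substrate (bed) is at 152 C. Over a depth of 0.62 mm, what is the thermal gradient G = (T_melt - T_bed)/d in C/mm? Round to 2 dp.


G = (1560-152)/0.62 = 2270.97 C/mm


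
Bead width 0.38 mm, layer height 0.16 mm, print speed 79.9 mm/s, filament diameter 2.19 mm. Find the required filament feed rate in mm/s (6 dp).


Q = 0.38 * 0.16 * 79.9 = 4.85792 mm^3/s
A_fil = pi*(2.19/2)^2 = 3.76684813 mm^2
v_feed = 4.85792 / 3.76684813 = 1.289651 mm/s


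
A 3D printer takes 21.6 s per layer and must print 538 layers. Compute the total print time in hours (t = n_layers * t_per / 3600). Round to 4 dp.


t = 538 * 21.6 / 3600 = 3.228 hrs


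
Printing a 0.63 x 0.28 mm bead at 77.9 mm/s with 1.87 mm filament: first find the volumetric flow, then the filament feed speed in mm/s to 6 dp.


Q = 0.63 * 0.28 * 77.9 = 13.74156 mm^3/s
A_fil = pi*(1.87/2)^2 = 2.74645884 mm^2
v_feed = 13.74156 / 2.74645884 = 5.003374 mm/s


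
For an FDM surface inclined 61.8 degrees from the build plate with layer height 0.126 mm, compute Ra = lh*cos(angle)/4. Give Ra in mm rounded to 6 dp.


Ra = 0.126 * cos(61.8) / 4 = 0.014885 mm


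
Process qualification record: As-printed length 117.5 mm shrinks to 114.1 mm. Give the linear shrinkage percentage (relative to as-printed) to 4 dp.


Shrinkage = ((117.5-114.1)/117.5)*100 = 2.8936 %


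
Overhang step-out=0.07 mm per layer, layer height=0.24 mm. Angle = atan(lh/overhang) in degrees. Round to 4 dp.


angle = atan(0.24/0.07) = 73.7398 degrees


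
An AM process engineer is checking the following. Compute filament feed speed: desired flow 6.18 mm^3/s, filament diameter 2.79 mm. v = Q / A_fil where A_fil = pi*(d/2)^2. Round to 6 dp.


A = pi*(2.79/2)^2 = 6.113618
v = 6.18 / 6.113618 = 1.010858 mm/s


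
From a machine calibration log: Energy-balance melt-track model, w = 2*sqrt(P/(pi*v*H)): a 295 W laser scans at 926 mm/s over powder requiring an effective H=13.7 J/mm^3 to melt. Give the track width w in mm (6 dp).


w = 2*sqrt(295/(pi*926*13.7)) = 0.172068 mm


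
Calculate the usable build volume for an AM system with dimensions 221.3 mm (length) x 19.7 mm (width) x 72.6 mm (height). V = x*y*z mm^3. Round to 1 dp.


V = 221.3 * 19.7 * 72.6 = 316507.7 mm^3


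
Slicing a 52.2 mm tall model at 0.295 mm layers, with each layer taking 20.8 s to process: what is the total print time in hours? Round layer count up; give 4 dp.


Layers = ceil(52.2/0.295) = 177
t = 177 * 20.8 / 3600 = 1.0227 hrs


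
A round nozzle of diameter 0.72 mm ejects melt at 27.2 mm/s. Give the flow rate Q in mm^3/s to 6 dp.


A = pi*(0.72/2)^2 = 0.40715041 mm^2
Q = 0.40715041 * 27.2 = 11.074491 mm^3/s


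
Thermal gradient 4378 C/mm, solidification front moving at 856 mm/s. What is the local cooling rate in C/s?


CR = 4378 * 856 = 3747568 C/s


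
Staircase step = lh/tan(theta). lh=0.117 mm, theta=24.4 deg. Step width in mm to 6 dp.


step = 0.117 / tan(24.4) = 0.257925 mm


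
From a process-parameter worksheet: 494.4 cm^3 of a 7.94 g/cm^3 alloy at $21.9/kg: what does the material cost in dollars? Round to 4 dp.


Mass = 494.4*7.94/1000 = 3.925536 kg
Cost = 3.925536 * 21.9 = 85.9692 $


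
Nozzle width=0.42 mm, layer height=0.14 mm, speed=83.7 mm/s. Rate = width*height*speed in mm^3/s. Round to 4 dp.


Rate = 0.42 * 0.14 * 83.7 = 4.9216 mm^3/s


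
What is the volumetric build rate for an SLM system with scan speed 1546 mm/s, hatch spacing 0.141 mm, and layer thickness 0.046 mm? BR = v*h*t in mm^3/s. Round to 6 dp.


Rate = 1546 * 0.141 * 0.046 = 10.027356 mm^3/s


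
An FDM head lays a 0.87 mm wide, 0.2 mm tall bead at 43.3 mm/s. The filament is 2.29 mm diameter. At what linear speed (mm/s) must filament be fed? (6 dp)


Q = 0.87 * 0.2 * 43.3 = 7.5342 mm^3/s
A_fil = pi*(2.29/2)^2 = 4.11870651 mm^2
v_feed = 7.5342 / 4.11870651 = 1.829264 mm/s


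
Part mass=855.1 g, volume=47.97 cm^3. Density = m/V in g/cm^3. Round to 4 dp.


rho = 855.1 / 47.97 = 17.8257 g/cm^3


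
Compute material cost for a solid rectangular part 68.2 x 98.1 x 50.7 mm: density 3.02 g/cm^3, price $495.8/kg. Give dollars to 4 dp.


V = 68.2 * 98.1 * 50.7 = 339204.294 mm^3 = 339.204294 cm^3
Mass = 339.204294 * 3.02 / 1000 = 1.02439697 kg
Cost = 1.02439697 * 495.8 = 507.896 $


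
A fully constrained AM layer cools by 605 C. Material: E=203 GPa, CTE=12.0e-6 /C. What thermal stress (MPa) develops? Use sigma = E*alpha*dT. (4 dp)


sigma = 203*1000 * 12.0e-6 * 605 = 1473.78 MPa


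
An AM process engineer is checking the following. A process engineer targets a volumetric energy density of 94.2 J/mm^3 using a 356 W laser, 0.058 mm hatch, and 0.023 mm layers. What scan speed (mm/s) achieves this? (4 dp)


v = 356 / (94.2*0.058*0.023) = 2832.9784 mm/s


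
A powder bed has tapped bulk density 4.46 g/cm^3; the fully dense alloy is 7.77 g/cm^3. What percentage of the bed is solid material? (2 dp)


Packing = (4.46/7.77)*100 = 57.4 %


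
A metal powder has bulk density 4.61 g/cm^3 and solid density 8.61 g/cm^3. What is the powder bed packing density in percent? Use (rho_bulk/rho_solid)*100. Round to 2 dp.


Packing = (4.61/8.61)*100 = 53.54 %


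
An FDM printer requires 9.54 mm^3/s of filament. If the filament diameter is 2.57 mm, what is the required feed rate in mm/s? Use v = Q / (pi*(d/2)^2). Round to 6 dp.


A = pi*(2.57/2)^2 = 5.187476
v = 9.54 / 5.187476 = 1.839045 mm/s


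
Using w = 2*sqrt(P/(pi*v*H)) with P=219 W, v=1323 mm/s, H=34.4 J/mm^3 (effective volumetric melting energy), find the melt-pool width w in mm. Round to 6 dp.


w = 2*sqrt(219/(pi*1323*34.4)) = 0.078274 mm


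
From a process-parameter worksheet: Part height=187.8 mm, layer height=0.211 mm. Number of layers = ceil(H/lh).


Layers = ceil(187.8/0.211) = 891


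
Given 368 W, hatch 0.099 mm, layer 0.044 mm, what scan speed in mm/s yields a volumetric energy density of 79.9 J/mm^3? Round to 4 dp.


v = 368 / (79.9*0.099*0.044) = 1057.3364 mm/s


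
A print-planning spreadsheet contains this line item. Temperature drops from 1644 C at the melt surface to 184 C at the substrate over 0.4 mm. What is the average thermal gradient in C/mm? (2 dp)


G = (1644-184)/0.4 = 3650.0 C/mm


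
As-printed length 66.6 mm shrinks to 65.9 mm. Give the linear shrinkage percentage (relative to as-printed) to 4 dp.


Shrinkage = ((66.6-65.9)/66.6)*100 = 1.0511 %


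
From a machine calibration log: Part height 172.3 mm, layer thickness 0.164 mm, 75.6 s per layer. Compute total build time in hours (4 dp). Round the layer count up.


Layers = ceil(172.3/0.164) = 1051
t = 1051 * 75.6 / 3600 = 22.071 hrs


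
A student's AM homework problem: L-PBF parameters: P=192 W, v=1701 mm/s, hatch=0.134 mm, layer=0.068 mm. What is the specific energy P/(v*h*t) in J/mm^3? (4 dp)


Build rate = 1701 * 0.134 * 0.068 = 15.499512 mm^3/s
SE = 192 / 15.499512 = 12.3875 J/mm^3


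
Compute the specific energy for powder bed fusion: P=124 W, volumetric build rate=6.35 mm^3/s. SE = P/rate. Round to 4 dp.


SE = 124 / 6.35 = 19.5276 J/mm^3


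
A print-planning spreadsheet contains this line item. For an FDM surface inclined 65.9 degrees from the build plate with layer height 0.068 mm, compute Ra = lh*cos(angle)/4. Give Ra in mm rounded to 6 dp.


Ra = 0.068 * cos(65.9) / 4 = 0.006942 mm


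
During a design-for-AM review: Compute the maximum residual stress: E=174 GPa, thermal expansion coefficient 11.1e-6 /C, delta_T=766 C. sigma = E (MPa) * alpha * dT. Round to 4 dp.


sigma = 174*1000 * 11.1e-6 * 766 = 1479.4524 MPa


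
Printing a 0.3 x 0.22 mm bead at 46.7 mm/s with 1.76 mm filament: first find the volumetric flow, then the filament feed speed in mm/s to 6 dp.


Q = 0.3 * 0.22 * 46.7 = 3.0822 mm^3/s
A_fil = pi*(1.76/2)^2 = 2.43284935 mm^2
v_feed = 3.0822 / 2.43284935 = 1.26691 mm/s


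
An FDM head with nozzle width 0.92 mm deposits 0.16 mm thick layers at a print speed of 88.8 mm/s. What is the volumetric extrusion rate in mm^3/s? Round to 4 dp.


Rate = 0.92 * 0.16 * 88.8 = 13.0714 mm^3/s


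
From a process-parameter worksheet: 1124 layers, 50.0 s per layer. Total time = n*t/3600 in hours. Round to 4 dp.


t = 1124 * 50.0 / 3600 = 15.6111 hrs


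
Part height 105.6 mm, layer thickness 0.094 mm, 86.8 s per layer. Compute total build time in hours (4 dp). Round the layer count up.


Layers = ceil(105.6/0.094) = 1124
t = 1124 * 86.8 / 3600 = 27.1009 hrs


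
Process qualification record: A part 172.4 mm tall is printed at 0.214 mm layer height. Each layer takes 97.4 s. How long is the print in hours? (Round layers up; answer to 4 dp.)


Layers = ceil(172.4/0.214) = 806
t = 806 * 97.4 / 3600 = 21.8068 hrs


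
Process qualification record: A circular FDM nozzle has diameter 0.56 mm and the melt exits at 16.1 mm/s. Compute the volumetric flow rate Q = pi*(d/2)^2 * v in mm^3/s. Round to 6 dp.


A = pi*(0.56/2)^2 = 0.24630086 mm^2
Q = 0.24630086 * 16.1 = 3.965444 mm^3/s


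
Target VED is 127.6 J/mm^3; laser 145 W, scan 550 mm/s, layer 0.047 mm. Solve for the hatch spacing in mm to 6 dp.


h = 145 / (127.6*550*0.047) = 0.04396 mm


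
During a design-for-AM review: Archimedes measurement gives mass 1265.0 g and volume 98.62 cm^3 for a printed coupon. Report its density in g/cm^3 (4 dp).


rho = 1265.0 / 98.62 = 12.827 g/cm^3


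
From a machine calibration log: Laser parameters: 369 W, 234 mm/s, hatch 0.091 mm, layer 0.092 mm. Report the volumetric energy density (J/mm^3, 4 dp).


E = 369 / (234*0.091*0.092) = 188.3568 J/mm^3


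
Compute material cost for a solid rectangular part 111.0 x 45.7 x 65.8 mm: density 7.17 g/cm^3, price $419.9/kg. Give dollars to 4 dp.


V = 111.0 * 45.7 * 65.8 = 333783.66 mm^3 = 333.78366 cm^3
Mass = 333.78366 * 7.17 / 1000 = 2.39322884 kg
Cost = 2.39322884 * 419.9 = 1004.9168 $


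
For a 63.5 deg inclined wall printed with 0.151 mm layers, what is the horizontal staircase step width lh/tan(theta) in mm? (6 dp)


step = 0.151 / tan(63.5) = 0.075286 mm


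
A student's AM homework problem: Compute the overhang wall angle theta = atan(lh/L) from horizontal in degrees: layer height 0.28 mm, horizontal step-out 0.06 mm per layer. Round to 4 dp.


angle = atan(0.28/0.06) = 77.9052 degrees


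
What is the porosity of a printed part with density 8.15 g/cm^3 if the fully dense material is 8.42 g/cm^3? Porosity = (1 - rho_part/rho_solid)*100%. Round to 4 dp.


Porosity = (1-8.15/8.42)*100 = 3.2067 %


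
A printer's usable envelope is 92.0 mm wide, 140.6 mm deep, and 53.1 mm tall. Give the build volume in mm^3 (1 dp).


V = 92.0 * 140.6 * 53.1 = 686859.1 mm^3


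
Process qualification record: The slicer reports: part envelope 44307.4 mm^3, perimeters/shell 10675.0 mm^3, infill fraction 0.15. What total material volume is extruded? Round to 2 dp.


V_infill = (44307.4 - 10675.0) * 0.15 = 5044.86
V_total = 10675.0 + 5044.86 = 15719.86 mm^3


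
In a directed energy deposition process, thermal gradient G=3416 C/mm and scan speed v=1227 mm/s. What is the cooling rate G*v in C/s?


CR = 3416 * 1227 = 4191432 C/s


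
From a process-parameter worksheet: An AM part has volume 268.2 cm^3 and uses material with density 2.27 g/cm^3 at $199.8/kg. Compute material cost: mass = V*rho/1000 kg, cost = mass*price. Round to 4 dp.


Mass = 268.2*2.27/1000 = 0.608814 kg
Cost = 0.608814 * 199.8 = 121.641 $


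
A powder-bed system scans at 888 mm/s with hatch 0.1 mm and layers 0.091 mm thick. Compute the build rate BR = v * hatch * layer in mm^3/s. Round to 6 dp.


Rate = 888 * 0.1 * 0.091 = 8.0808 mm^3/s


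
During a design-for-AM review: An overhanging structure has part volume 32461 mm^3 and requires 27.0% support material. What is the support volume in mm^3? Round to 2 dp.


V_support = 32461 * 0.27 = 8764.47 mm^3


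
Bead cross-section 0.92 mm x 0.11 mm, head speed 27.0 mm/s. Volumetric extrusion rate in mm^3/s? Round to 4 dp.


Rate = 0.92 * 0.11 * 27.0 = 2.7324 mm^3/s


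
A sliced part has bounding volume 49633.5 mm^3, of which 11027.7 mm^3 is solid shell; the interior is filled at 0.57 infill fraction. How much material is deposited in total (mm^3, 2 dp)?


V_infill = (49633.5 - 11027.7) * 0.57 = 22005.31
V_total = 11027.7 + 22005.31 = 33033.01 mm^3


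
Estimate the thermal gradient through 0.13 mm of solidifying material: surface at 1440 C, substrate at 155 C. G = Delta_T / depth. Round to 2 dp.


G = (1440-155)/0.13 = 9884.62 C/mm


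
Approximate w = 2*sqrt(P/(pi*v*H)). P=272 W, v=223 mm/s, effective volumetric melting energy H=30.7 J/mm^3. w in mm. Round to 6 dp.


w = 2*sqrt(272/(pi*223*30.7)) = 0.224915 mm


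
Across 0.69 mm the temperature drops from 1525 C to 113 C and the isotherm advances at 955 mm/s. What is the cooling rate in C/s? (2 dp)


G = (1525-113)/0.69 = 2046.37681159 C/mm
CR = 2046.37681159 * 955 = 1954289.86 C/s


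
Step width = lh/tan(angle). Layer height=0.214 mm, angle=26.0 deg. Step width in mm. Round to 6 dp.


step = 0.214 / tan(26.0) = 0.438765 mm


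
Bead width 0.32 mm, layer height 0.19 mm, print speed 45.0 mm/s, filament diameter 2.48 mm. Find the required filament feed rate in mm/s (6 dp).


Q = 0.32 * 0.19 * 45.0 = 2.736 mm^3/s
A_fil = pi*(2.48/2)^2 = 4.83051286 mm^2
v_feed = 2.736 / 4.83051286 = 0.566399 mm/s


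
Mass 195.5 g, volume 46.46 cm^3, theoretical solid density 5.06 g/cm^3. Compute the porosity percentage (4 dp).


rho_part = 195.5 / 46.46 = 4.20792079 g/cm^3
Porosity = (1 - 4.20792079/5.06)*100 = 16.8395 %


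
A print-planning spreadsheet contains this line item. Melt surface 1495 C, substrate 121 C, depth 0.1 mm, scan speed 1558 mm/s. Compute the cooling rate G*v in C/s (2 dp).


G = (1495-121)/0.1 = 13740.0 C/mm
CR = 13740.0 * 1558 = 21406920.0 C/s


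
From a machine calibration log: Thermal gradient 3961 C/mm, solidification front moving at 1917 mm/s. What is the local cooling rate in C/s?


CR = 3961 * 1917 = 7593237 C/s


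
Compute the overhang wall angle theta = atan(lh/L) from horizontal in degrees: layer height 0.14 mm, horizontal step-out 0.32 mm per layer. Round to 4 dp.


angle = atan(0.14/0.32) = 23.6294 degrees


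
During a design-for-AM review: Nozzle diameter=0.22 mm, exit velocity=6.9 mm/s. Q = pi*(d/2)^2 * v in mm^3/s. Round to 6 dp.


A = pi*(0.22/2)^2 = 0.03801327 mm^2
Q = 0.03801327 * 6.9 = 0.262292 mm^3/s


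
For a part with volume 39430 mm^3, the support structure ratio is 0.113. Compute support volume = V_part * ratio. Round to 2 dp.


V_support = 39430 * 0.113 = 4455.59 mm^3


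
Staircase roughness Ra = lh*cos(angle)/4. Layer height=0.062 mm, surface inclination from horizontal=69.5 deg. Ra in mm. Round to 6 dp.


Ra = 0.062 * cos(69.5) / 4 = 0.005428 mm


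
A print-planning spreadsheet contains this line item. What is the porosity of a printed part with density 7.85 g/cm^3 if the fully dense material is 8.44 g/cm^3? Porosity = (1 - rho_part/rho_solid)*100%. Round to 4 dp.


Porosity = (1-7.85/8.44)*100 = 6.9905 %


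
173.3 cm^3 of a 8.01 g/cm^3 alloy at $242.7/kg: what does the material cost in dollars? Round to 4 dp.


Mass = 173.3*8.01/1000 = 1.388133 kg
Cost = 1.388133 * 242.7 = 336.8999 $


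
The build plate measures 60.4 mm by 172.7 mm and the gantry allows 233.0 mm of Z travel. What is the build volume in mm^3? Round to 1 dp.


V = 60.4 * 172.7 * 233.0 = 2430441.6 mm^3


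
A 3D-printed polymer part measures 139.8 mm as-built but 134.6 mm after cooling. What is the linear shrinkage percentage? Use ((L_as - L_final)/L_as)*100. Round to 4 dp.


Shrinkage = ((139.8-134.6)/139.8)*100 = 3.7196 %


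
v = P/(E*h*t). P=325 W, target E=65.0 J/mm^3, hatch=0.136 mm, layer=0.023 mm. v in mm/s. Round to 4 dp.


v = 325 / (65.0*0.136*0.023) = 1598.4655 mm/s


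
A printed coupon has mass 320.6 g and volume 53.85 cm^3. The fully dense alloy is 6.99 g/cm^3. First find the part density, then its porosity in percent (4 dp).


rho_part = 320.6 / 53.85 = 5.95357474 g/cm^3
Porosity = (1 - 5.95357474/6.99)*100 = 14.8273 %


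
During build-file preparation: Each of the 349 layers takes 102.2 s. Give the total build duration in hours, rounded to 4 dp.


t = 349 * 102.2 / 3600 = 9.9077 hrs


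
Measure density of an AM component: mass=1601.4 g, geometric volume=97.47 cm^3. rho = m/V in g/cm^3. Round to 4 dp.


rho = 1601.4 / 97.47 = 16.4297 g/cm^3


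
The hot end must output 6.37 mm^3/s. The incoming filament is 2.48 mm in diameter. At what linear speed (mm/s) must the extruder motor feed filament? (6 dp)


A = pi*(2.48/2)^2 = 4.830513
v = 6.37 / 4.830513 = 1.318701 mm/s


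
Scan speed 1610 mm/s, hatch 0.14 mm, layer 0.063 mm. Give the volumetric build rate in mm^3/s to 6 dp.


Rate = 1610 * 0.14 * 0.063 = 14.2002 mm^3/s


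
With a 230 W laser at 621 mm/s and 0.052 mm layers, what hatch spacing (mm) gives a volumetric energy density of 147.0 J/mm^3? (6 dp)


h = 230 / (147.0*621*0.052) = 0.048452 mm


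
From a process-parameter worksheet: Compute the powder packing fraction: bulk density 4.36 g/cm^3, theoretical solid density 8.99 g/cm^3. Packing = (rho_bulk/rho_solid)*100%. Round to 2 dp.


Packing = (4.36/8.99)*100 = 48.5 %


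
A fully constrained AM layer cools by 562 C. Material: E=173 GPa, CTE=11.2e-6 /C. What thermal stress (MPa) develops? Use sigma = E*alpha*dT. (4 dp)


sigma = 173*1000 * 11.2e-6 * 562 = 1088.9312 MPa


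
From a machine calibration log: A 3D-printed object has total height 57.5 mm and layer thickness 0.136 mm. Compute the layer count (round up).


Layers = ceil(57.5/0.136) = 423


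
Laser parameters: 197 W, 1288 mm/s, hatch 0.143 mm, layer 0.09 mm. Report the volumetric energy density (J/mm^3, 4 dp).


E = 197 / (1288*0.143*0.09) = 11.8843 J/mm^3


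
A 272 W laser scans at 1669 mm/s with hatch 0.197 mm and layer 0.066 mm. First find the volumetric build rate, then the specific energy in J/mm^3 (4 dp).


Build rate = 1669 * 0.197 * 0.066 = 21.700338 mm^3/s
SE = 272 / 21.700338 = 12.5344 J/mm^3


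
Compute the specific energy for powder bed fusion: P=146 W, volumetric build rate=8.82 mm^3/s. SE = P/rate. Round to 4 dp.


SE = 146 / 8.82 = 16.5533 J/mm^3


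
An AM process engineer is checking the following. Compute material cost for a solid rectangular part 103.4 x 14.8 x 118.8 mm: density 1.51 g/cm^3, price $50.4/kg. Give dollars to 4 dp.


V = 103.4 * 14.8 * 118.8 = 181802.016 mm^3 = 181.802016 cm^3
Mass = 181.802016 * 1.51 / 1000 = 0.27452104 kg
Cost = 0.27452104 * 50.4 = 13.8359 $


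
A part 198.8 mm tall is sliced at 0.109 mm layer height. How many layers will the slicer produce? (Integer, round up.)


Layers = ceil(198.8/0.109) = 1824


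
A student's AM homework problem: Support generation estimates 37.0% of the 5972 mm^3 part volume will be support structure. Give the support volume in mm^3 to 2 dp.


V_support = 5972 * 0.37 = 2209.64 mm^3


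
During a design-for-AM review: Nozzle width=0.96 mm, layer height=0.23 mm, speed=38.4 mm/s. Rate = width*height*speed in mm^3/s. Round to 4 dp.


Rate = 0.96 * 0.23 * 38.4 = 8.4787 mm^3/s


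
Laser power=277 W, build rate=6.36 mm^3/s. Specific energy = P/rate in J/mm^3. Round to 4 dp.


SE = 277 / 6.36 = 43.5535 J/mm^3


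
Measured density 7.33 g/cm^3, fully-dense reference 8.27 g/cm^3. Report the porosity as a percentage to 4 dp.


Porosity = (1-7.33/8.27)*100 = 11.3664 %


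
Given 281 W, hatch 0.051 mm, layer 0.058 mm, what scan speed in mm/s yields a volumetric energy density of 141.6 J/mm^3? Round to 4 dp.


v = 281 / (141.6*0.051*0.058) = 670.8801 mm/s


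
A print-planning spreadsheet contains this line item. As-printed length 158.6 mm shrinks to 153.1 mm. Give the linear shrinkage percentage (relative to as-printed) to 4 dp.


Shrinkage = ((158.6-153.1)/158.6)*100 = 3.4678 %


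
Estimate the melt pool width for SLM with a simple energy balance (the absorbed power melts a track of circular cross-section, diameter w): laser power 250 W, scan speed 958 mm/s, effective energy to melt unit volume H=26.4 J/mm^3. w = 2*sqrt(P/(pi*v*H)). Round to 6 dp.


w = 2*sqrt(250/(pi*958*26.4)) = 0.112186 mm


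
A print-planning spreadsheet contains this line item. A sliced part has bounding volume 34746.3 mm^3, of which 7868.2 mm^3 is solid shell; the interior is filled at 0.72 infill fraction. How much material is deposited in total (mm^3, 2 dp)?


V_infill = (34746.3 - 7868.2) * 0.72 = 19352.23
V_total = 7868.2 + 19352.23 = 27220.43 mm^3


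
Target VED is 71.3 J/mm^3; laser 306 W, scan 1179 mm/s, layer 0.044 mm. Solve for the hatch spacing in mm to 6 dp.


h = 306 / (71.3*1179*0.044) = 0.08273 mm


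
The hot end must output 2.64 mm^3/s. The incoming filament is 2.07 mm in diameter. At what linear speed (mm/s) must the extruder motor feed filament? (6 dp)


A = pi*(2.07/2)^2 = 3.365353
v = 2.64 / 3.365353 = 0.784465 mm/s


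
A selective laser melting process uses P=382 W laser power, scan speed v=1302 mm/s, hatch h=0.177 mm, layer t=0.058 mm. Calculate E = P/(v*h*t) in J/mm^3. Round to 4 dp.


E = 382 / (1302*0.177*0.058) = 28.5793 J/mm^3


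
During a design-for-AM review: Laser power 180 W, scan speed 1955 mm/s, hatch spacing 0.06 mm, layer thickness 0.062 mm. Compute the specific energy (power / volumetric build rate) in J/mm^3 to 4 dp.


Build rate = 1955 * 0.06 * 0.062 = 7.2726 mm^3/s
SE = 180 / 7.2726 = 24.7504 J/mm^3


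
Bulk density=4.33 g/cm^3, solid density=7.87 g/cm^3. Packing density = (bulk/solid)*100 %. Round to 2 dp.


Packing = (4.33/7.87)*100 = 55.02 %


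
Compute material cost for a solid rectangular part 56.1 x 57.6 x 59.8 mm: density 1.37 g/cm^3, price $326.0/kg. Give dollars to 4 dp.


V = 56.1 * 57.6 * 59.8 = 193235.328 mm^3 = 193.235328 cm^3
Mass = 193.235328 * 1.37 / 1000 = 0.2647324 kg
Cost = 0.2647324 * 326.0 = 86.3028 $


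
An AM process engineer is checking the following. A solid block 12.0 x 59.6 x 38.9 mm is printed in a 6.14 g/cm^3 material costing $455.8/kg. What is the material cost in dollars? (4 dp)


V = 12.0 * 59.6 * 38.9 = 27821.28 mm^3 = 27.82128 cm^3
Mass = 27.82128 * 6.14 / 1000 = 0.17082266 kg
Cost = 0.17082266 * 455.8 = 77.861 $


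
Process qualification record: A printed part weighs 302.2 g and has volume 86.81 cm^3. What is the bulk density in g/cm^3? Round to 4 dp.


rho = 302.2 / 86.81 = 3.4812 g/cm^3


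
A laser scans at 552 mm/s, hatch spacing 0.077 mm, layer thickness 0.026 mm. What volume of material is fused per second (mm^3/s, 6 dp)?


Rate = 552 * 0.077 * 0.026 = 1.105104 mm^3/s


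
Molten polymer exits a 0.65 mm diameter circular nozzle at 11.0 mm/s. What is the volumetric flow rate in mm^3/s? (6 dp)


A = pi*(0.65/2)^2 = 0.33183072 mm^2
Q = 0.33183072 * 11.0 = 3.650138 mm^3/s


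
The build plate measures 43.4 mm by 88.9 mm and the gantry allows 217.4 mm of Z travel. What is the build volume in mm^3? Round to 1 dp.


V = 43.4 * 88.9 * 217.4 = 838785.7 mm^3


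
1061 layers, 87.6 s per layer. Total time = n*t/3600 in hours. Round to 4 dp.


t = 1061 * 87.6 / 3600 = 25.8177 hrs


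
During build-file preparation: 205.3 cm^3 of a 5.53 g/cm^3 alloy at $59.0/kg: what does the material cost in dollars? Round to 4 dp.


Mass = 205.3*5.53/1000 = 1.135309 kg
Cost = 1.135309 * 59.0 = 66.9832 $


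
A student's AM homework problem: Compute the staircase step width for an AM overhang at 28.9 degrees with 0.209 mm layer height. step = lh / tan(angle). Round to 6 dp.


step = 0.209 / tan(28.9) = 0.378603 mm


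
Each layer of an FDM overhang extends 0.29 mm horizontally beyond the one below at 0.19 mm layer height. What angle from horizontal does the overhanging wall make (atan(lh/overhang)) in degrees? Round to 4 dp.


angle = atan(0.19/0.29) = 33.2317 degrees


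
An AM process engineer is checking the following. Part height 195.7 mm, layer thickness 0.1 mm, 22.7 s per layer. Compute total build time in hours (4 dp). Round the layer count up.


Layers = ceil(195.7/0.1) = 1957
t = 1957 * 22.7 / 3600 = 12.34 hrs


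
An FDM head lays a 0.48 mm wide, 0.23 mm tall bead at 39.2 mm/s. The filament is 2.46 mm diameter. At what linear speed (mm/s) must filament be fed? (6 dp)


Q = 0.48 * 0.23 * 39.2 = 4.32768 mm^3/s
A_fil = pi*(2.46/2)^2 = 4.75291553 mm^2
v_feed = 4.32768 / 4.75291553 = 0.910532 mm/s


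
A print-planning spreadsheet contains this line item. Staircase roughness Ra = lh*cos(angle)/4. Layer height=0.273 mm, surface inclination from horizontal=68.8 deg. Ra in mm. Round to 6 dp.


Ra = 0.273 * cos(68.8) / 4 = 0.024681 mm


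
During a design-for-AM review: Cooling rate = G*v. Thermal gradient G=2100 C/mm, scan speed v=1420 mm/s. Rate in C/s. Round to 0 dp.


CR = 2100 * 1420 = 2982000 C/s


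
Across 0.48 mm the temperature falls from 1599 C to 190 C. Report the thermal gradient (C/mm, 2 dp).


G = (1599-190)/0.48 = 2935.42 C/mm


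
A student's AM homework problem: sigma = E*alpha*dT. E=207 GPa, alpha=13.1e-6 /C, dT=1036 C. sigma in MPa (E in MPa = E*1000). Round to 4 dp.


sigma = 207*1000 * 13.1e-6 * 1036 = 2809.3212 MPa


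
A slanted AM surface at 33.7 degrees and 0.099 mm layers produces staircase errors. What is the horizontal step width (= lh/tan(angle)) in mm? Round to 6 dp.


step = 0.099 / tan(33.7) = 0.148444 mm


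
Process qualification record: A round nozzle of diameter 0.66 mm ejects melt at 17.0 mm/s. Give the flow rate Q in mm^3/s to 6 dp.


A = pi*(0.66/2)^2 = 0.34211944 mm^2
Q = 0.34211944 * 17.0 = 5.81603 mm^3/s


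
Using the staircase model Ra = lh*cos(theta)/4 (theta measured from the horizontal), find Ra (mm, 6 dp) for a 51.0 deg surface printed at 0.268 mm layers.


Ra = 0.268 * cos(51.0) / 4 = 0.042164 mm


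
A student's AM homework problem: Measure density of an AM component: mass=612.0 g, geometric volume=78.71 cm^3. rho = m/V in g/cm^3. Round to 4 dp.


rho = 612.0 / 78.71 = 7.7754 g/cm^3


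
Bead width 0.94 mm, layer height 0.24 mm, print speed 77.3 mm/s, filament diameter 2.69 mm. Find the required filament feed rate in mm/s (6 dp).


Q = 0.94 * 0.24 * 77.3 = 17.43888 mm^3/s
A_fil = pi*(2.69/2)^2 = 5.68321965 mm^2
v_feed = 17.43888 / 5.68321965 = 3.068486 mm/s


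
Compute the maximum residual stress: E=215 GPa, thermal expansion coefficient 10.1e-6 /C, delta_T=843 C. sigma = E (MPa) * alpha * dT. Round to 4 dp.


sigma = 215*1000 * 10.1e-6 * 843 = 1830.5745 MPa


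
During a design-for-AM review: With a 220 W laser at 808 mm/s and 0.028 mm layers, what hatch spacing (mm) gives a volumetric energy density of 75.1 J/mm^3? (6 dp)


h = 220 / (75.1*808*0.028) = 0.129483 mm


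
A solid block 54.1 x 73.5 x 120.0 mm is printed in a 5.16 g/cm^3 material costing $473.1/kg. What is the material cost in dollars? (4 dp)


V = 54.1 * 73.5 * 120.0 = 477162.0 mm^3 = 477.162 cm^3
Mass = 477.162 * 5.16 / 1000 = 2.46215592 kg
Cost = 2.46215592 * 473.1 = 1164.846 $


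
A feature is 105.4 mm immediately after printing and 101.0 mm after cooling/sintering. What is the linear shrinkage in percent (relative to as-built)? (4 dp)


Shrinkage = ((105.4-101.0)/105.4)*100 = 4.1746 %


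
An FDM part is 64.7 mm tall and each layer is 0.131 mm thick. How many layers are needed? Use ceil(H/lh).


Layers = ceil(64.7/0.131) = 494


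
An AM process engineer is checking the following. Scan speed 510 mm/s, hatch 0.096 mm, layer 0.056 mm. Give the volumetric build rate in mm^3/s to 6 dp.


Rate = 510 * 0.096 * 0.056 = 2.74176 mm^3/s


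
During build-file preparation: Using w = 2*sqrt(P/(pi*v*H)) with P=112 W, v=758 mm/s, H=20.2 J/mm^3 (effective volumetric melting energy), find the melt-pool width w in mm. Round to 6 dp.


w = 2*sqrt(112/(pi*758*20.2)) = 0.096506 mm


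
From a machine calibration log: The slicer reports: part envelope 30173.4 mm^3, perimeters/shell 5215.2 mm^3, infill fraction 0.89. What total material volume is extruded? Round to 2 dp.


V_infill = (30173.4 - 5215.2) * 0.89 = 22212.8
V_total = 5215.2 + 22212.8 = 27428.0 mm^3


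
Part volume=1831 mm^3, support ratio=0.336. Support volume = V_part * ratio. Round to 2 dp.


V_support = 1831 * 0.336 = 615.22 mm^3


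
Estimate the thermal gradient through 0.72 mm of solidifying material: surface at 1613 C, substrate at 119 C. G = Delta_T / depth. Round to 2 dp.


G = (1613-119)/0.72 = 2075.0 C/mm


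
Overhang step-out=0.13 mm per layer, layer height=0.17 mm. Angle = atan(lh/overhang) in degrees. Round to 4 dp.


angle = atan(0.17/0.13) = 52.5946 degrees


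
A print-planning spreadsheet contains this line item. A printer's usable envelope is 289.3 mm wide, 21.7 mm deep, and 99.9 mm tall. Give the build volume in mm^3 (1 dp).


V = 289.3 * 21.7 * 99.9 = 627153.2 mm^3


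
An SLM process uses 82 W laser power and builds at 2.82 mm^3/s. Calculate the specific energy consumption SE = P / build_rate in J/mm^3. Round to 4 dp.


SE = 82 / 2.82 = 29.078 J/mm^3


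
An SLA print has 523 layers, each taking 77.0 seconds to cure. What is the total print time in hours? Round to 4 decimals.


t = 523 * 77.0 / 3600 = 11.1864 hrs


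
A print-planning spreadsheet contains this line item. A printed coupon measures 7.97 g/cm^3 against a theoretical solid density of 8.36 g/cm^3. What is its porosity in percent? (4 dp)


Porosity = (1-7.97/8.36)*100 = 4.6651 %


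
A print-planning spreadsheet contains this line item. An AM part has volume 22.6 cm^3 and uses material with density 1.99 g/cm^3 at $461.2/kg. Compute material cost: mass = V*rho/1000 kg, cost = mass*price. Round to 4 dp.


Mass = 22.6*1.99/1000 = 0.044974 kg
Cost = 0.044974 * 461.2 = 20.742 $


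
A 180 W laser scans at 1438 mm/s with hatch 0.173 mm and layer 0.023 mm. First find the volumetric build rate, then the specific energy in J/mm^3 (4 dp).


Build rate = 1438 * 0.173 * 0.023 = 5.721802 mm^3/s
SE = 180 / 5.721802 = 31.4586 J/mm^3


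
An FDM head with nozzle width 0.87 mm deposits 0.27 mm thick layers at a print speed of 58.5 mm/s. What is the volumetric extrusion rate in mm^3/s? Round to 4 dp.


Rate = 0.87 * 0.27 * 58.5 = 13.7417 mm^3/s


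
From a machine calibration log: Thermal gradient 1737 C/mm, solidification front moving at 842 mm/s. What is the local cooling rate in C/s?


CR = 1737 * 842 = 1462554 C/s


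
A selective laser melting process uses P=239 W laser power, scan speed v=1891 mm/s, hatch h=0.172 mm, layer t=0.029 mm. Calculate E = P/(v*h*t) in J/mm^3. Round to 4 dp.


E = 239 / (1891*0.172*0.029) = 25.3384 J/mm^3


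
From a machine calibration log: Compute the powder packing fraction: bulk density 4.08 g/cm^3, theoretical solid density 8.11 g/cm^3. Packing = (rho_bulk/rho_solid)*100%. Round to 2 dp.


Packing = (4.08/8.11)*100 = 50.31 %


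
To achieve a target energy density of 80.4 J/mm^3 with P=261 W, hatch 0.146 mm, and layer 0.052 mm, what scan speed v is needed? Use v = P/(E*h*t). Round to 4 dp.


v = 261 / (80.4*0.146*0.052) = 427.5907 mm/s


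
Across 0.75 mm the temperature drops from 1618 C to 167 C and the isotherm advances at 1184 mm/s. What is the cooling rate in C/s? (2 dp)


G = (1618-167)/0.75 = 1934.66666667 C/mm
CR = 1934.66666667 * 1184 = 2290645.33 C/s


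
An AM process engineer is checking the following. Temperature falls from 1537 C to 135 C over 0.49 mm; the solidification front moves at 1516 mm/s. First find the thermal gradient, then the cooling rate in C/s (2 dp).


G = (1537-135)/0.49 = 2861.2244898 C/mm
CR = 2861.2244898 * 1516 = 4337616.33 C/s


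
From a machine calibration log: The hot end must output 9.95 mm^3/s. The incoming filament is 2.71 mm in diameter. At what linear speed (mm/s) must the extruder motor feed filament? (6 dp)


A = pi*(2.71/2)^2 = 5.768043
v = 9.95 / 5.768043 = 1.725022 mm/s


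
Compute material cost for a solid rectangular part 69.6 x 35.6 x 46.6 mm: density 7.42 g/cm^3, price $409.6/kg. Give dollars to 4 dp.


V = 69.6 * 35.6 * 46.6 = 115463.616 mm^3 = 115.463616 cm^3
Mass = 115.463616 * 7.42 / 1000 = 0.85674003 kg
Cost = 0.85674003 * 409.6 = 350.9207 $


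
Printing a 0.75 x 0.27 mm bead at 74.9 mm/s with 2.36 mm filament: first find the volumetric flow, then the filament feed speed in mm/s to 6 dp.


Q = 0.75 * 0.27 * 74.9 = 15.16725 mm^3/s
A_fil = pi*(2.36/2)^2 = 4.37435361 mm^2
v_feed = 15.16725 / 4.37435361 = 3.467312 mm/s


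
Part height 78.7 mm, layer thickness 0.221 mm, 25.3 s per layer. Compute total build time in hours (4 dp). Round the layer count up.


Layers = ceil(78.7/0.221) = 357
t = 357 * 25.3 / 3600 = 2.5089 hrs


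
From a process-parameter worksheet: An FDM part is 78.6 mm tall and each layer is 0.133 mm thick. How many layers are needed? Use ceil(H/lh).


Layers = ceil(78.6/0.133) = 591


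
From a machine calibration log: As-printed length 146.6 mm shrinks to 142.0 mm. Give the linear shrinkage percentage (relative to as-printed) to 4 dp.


Shrinkage = ((146.6-142.0)/146.6)*100 = 3.1378 %


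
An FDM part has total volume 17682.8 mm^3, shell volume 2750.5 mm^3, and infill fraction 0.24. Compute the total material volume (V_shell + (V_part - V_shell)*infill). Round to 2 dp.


V_infill = (17682.8 - 2750.5) * 0.24 = 3583.75
V_total = 2750.5 + 3583.75 = 6334.25 mm^3


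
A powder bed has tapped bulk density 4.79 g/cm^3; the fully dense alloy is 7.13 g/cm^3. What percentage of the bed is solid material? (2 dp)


Packing = (4.79/7.13)*100 = 67.18 %


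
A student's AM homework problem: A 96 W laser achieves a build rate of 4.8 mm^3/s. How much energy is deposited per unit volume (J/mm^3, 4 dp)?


SE = 96 / 4.8 = 20.0 J/mm^3


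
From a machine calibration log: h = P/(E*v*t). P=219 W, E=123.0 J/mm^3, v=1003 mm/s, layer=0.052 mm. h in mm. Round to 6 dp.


h = 219 / (123.0*1003*0.052) = 0.034138 mm


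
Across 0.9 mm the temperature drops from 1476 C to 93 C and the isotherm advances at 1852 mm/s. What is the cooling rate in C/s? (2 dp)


G = (1476-93)/0.9 = 1536.66666667 C/mm
CR = 1536.66666667 * 1852 = 2845906.67 C/s


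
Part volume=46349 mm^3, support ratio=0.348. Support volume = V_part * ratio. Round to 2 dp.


V_support = 46349 * 0.348 = 16129.45 mm^3


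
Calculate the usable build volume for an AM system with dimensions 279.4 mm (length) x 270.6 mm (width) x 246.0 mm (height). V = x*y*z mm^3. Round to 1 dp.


V = 279.4 * 270.6 * 246.0 = 18598987.4 mm^3


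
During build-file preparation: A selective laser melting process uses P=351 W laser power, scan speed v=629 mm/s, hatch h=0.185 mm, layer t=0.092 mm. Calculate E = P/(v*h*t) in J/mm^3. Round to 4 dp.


E = 351 / (629*0.185*0.092) = 32.7866 J/mm^3


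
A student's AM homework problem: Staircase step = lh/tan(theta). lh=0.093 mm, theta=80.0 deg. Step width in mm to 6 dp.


step = 0.093 / tan(80.0) = 0.016398 mm


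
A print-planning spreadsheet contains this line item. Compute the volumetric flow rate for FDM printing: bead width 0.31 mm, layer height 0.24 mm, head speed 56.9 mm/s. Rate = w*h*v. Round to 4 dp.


Rate = 0.31 * 0.24 * 56.9 = 4.2334 mm^3/s


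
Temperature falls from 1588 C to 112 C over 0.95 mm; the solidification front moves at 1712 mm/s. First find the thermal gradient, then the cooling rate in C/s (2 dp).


G = (1588-112)/0.95 = 1553.68421053 C/mm
CR = 1553.68421053 * 1712 = 2659907.37 C/s


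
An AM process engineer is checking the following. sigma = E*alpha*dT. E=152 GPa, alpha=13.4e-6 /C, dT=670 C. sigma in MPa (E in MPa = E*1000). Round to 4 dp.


sigma = 152*1000 * 13.4e-6 * 670 = 1364.656 MPa


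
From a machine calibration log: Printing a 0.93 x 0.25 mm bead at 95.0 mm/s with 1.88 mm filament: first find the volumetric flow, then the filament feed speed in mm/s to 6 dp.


Q = 0.93 * 0.25 * 95.0 = 22.0875 mm^3/s
A_fil = pi*(1.88/2)^2 = 2.77591127 mm^2
v_feed = 22.0875 / 2.77591127 = 7.956847 mm/s


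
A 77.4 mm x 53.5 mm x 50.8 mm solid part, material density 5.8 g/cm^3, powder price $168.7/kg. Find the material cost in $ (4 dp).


V = 77.4 * 53.5 * 50.8 = 210357.72 mm^3 = 210.35772 cm^3
Mass = 210.35772 * 5.8 / 1000 = 1.22007478 kg
Cost = 1.22007478 * 168.7 = 205.8266 $


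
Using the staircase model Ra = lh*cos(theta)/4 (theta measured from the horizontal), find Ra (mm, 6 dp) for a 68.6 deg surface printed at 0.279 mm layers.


Ra = 0.279 * cos(68.6) / 4 = 0.02545 mm


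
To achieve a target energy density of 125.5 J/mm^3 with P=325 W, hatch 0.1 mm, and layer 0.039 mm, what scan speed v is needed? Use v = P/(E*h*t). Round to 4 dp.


v = 325 / (125.5*0.1*0.039) = 664.0106 mm/s


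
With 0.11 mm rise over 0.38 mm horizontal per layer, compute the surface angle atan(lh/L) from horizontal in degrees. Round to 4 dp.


angle = atan(0.11/0.38) = 16.1443 degrees


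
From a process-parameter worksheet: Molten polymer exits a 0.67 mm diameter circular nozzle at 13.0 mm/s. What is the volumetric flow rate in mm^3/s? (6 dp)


A = pi*(0.67/2)^2 = 0.35256524 mm^2
Q = 0.35256524 * 13.0 = 4.583348 mm^3/s


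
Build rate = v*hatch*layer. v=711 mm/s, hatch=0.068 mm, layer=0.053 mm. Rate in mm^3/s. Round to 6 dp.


Rate = 711 * 0.068 * 0.053 = 2.562444 mm^3/s


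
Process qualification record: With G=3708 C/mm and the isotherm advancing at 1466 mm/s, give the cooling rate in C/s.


CR = 3708 * 1466 = 5435928 C/s


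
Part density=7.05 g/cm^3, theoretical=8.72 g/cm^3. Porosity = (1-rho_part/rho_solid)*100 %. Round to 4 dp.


Porosity = (1-7.05/8.72)*100 = 19.1514 %
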